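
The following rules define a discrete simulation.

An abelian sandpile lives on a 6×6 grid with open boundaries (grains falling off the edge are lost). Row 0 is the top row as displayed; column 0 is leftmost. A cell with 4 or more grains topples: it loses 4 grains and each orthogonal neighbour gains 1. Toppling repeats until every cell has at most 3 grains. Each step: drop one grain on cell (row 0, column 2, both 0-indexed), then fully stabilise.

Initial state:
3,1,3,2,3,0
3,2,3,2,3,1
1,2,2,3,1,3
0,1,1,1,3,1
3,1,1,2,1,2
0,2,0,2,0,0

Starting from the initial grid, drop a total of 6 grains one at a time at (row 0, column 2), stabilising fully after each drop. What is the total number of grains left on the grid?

0) 3,1,3,2,3,0
3,2,3,2,3,1
1,2,2,3,1,3
0,1,1,1,3,1
3,1,1,2,1,2
0,2,0,2,0,0
1) 3,2,1,3,3,0
3,3,0,3,3,1
1,2,3,3,1,3
0,1,1,1,3,1
3,1,1,2,1,2
0,2,0,2,0,0
2) 3,2,2,3,3,0
3,3,0,3,3,1
1,2,3,3,1,3
0,1,1,1,3,1
3,1,1,2,1,2
0,2,0,2,0,0
3) 3,2,3,3,3,0
3,3,0,3,3,1
1,2,3,3,1,3
0,1,1,1,3,1
3,1,1,2,1,2
0,2,0,2,0,0
4) 3,3,1,2,1,1
3,3,3,2,1,2
1,3,0,1,3,3
0,1,2,2,3,1
3,1,1,2,1,2
0,2,0,2,0,0
5) 3,3,2,2,1,1
3,3,3,2,1,2
1,3,0,1,3,3
0,1,2,2,3,1
3,1,1,2,1,2
0,2,0,2,0,0
6) 3,3,3,2,1,1
3,3,3,2,1,2
1,3,0,1,3,3
0,1,2,2,3,1
3,1,1,2,1,2
0,2,0,2,0,0

61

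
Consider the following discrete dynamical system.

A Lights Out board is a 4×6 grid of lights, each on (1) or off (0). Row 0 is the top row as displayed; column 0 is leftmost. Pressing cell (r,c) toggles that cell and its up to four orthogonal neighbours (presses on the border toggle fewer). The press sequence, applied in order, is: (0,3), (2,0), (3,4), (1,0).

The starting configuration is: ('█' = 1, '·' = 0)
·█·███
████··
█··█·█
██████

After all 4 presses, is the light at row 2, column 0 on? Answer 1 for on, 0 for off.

step 0: ·█·███
████··
█··█·█
██████
step 1: ·██··█
███···
█··█·█
██████
step 2: ·██··█
·██···
·█·█·█
·█████
step 3: ·██··█
·██···
·█·███
·██···
step 4: ███··█
█·█···
██·███
·██···

1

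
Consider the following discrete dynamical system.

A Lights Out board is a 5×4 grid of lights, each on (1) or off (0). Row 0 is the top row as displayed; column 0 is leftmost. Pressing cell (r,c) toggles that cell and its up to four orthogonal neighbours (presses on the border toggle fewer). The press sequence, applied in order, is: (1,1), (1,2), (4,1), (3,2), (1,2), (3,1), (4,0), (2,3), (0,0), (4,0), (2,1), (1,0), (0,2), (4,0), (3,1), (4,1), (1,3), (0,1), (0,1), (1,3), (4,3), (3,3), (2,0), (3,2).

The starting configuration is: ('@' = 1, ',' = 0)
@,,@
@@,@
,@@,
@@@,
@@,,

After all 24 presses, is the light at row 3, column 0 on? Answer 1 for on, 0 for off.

[0] @,,@
@@,@
,@@,
@@@,
@@,,
[1] @@,@
,,@@
,,@,
@@@,
@@,,
[2] @@@@
,@,,
,,,,
@@@,
@@,,
[3] @@@@
,@,,
,,,,
@,@,
,,@,
[4] @@@@
,@,,
,,@,
@@,@
,,,,
[5] @@,@
,,@@
,,,,
@@,@
,,,,
[6] @@,@
,,@@
,@,,
,,@@
,@,,
[7] @@,@
,,@@
,@,,
@,@@
@,,,
[8] @@,@
,,@,
,@@@
@,@,
@,,,
[9] ,,,@
@,@,
,@@@
@,@,
@,,,
[10] ,,,@
@,@,
,@@@
,,@,
,@,,
[11] ,,,@
@@@,
@,,@
,@@,
,@,,
[12] @,,@
,,@,
,,,@
,@@,
,@,,
[13] @@@,
,,,,
,,,@
,@@,
,@,,
[14] @@@,
,,,,
,,,@
@@@,
@,,,
[15] @@@,
,,,,
,@,@
,,,,
@@,,
[16] @@@,
,,,,
,@,@
,@,,
,,@,
[17] @@@@
,,@@
,@,,
,@,,
,,@,
[18] ,,,@
,@@@
,@,,
,@,,
,,@,
[19] @@@@
,,@@
,@,,
,@,,
,,@,
[20] @@@,
,,,,
,@,@
,@,,
,,@,
[21] @@@,
,,,,
,@,@
,@,@
,,,@
[22] @@@,
,,,,
,@,,
,@@,
,,,,
[23] @@@,
@,,,
@,,,
@@@,
,,,,
[24] @@@,
@,,,
@,@,
@,,@
,,@,

1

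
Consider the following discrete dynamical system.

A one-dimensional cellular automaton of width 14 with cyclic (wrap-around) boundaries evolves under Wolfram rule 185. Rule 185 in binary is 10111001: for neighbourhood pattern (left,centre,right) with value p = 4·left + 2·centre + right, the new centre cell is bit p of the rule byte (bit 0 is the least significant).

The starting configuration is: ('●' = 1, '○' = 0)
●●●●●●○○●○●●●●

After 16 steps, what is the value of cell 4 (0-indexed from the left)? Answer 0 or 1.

0) ●●●●●●○○●○●●●●
1) ●●●●●○●○○●●●●●
2) ●●●●○●○●○●●●●●
3) ●●●○●○●○●●●●●●
4) ●●○●○●○●●●●●●●
5) ●○●○●○●●●●●●●●
6) ○●○●○●●●●●●●●●
7) ●○●○●●●●●●●●●○
8) ○●○●●●●●●●●●○●
9) ●○●●●●●●●●●○●○
10) ○●●●●●●●●●○●○●
11) ●●●●●●●●●○●○●○
12) ●●●●●●●●○●○●○●
13) ●●●●●●●○●○●○●●
14) ●●●●●●○●○●○●●●
15) ●●●●●○●○●○●●●●
16) ●●●●○●○●○●●●●●

0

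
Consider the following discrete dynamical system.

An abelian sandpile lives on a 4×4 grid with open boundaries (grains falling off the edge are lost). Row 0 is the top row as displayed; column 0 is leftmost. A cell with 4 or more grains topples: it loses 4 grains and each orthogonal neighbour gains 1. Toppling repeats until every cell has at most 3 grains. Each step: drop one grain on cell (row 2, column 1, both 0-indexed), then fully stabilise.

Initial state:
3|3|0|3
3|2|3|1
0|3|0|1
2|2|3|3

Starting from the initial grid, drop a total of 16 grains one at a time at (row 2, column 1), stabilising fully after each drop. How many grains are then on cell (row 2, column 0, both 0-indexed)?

2

0) 3|3|0|3
3|2|3|1
0|3|0|1
2|2|3|3
1) 3|3|0|3
3|3|3|1
1|0|1|1
2|3|3|3
2) 3|3|0|3
3|3|3|1
1|1|1|1
2|3|3|3
3) 3|3|0|3
3|3|3|1
1|2|1|1
2|3|3|3
4) 3|3|0|3
3|3|3|1
1|3|1|1
2|3|3|3
5) 1|1|2|3
1|3|1|2
3|3|0|3
3|1|2|0
6) 1|2|2|3
3|0|2|2
1|2|1|3
0|3|2|0
7) 1|2|2|3
3|0|2|2
1|3|1|3
0|3|2|0
8) 1|2|2|3
3|1|2|2
2|1|2|3
1|0|3|0
9) 1|2|2|3
3|1|2|2
2|2|2|3
1|0|3|0
10) 1|2|2|3
3|1|2|2
2|3|2|3
1|0|3|0
11) 1|2|2|3
3|2|2|2
3|0|3|3
1|1|3|0
12) 1|2|2|3
3|2|2|2
3|1|3|3
1|1|3|0
13) 1|2|2|3
3|2|2|2
3|2|3|3
1|1|3|0
14) 1|2|2|3
3|2|2|2
3|3|3|3
1|1|3|0
15) 3|0|1|1
1|2|2|1
1|3|3|1
2|3|0|2
16) 3|0|1|1
1|3|3|1
2|2|0|2
3|0|2|2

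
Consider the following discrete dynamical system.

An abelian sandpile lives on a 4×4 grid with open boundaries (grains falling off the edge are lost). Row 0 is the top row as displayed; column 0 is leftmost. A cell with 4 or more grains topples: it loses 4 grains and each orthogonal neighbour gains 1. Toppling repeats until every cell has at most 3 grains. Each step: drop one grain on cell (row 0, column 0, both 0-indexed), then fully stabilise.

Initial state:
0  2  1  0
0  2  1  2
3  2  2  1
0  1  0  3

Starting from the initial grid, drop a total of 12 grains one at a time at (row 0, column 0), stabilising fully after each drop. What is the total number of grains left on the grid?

gen 0: 0  2  1  0
0  2  1  2
3  2  2  1
0  1  0  3
gen 1: 1  2  1  0
0  2  1  2
3  2  2  1
0  1  0  3
gen 2: 2  2  1  0
0  2  1  2
3  2  2  1
0  1  0  3
gen 3: 3  2  1  0
0  2  1  2
3  2  2  1
0  1  0  3
gen 4: 0  3  1  0
1  2  1  2
3  2  2  1
0  1  0  3
gen 5: 1  3  1  0
1  2  1  2
3  2  2  1
0  1  0  3
gen 6: 2  3  1  0
1  2  1  2
3  2  2  1
0  1  0  3
gen 7: 3  3  1  0
1  2  1  2
3  2  2  1
0  1  0  3
gen 8: 1  0  2  0
2  3  1  2
3  2  2  1
0  1  0  3
gen 9: 2  0  2  0
2  3  1  2
3  2  2  1
0  1  0  3
gen 10: 3  0  2  0
2  3  1  2
3  2  2  1
0  1  0  3
gen 11: 0  1  2  0
3  3  1  2
3  2  2  1
0  1  0  3
gen 12: 1  1  2  0
3  3  1  2
3  2  2  1
0  1  0  3

25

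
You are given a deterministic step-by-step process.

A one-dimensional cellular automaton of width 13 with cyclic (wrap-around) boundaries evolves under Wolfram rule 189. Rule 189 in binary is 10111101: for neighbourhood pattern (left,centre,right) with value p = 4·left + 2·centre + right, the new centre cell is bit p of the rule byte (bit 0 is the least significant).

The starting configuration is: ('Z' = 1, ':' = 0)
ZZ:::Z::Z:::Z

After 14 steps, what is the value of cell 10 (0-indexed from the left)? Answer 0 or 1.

1

k=0  ZZ:::Z::Z:::Z
k=1  Z:ZZ:ZZ:ZZZ:Z
k=2  :ZZ:ZZ:ZZZ:ZZ
k=3  ZZ:ZZ:ZZZ:ZZ:
k=4  Z:ZZ:ZZZ:ZZ:Z
k=5  :ZZ:ZZZ:ZZ:ZZ
k=6  ZZ:ZZZ:ZZ:ZZ:
k=7  Z:ZZZ:ZZ:ZZ:Z
k=8  :ZZZ:ZZ:ZZ:ZZ
k=9  ZZZ:ZZ:ZZ:ZZ:
k=10  ZZ:ZZ:ZZ:ZZ:Z
k=11  Z:ZZ:ZZ:ZZ:ZZ
k=12  :ZZ:ZZ:ZZ:ZZZ
k=13  ZZ:ZZ:ZZ:ZZZ:
k=14  Z:ZZ:ZZ:ZZZ:Z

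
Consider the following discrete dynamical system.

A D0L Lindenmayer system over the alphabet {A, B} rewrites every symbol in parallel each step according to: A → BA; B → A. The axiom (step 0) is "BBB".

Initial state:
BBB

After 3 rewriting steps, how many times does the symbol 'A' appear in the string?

step 0: BBB
step 1: AAA
step 2: BABABA
step 3: ABAABAABA

6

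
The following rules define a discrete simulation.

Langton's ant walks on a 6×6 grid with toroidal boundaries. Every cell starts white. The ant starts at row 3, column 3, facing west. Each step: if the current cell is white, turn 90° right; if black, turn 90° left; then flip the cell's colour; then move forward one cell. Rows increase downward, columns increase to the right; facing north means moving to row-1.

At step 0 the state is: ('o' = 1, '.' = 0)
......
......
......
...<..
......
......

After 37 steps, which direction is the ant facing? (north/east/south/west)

0) ......
......
......
...<..
......
......
1) ......
......
...^..
...o..
......
......
2) ......
......
...o>.
...o..
......
......
3) ......
......
...oo.
...ov.
......
......
4) ......
......
...oo.
...<o.
......
......
5) ......
......
...oo.
....o.
...v..
......
6) ......
......
...oo.
....o.
..<o..
......
7) ......
......
...oo.
..^.o.
..oo..
......
8) ......
......
...oo.
..o>o.
..oo..
......
9) ......
......
...oo.
..ooo.
..ov..
......
10) ......
......
...oo.
..ooo.
..o.>.
......
11) ......
......
...oo.
..ooo.
..o.o.
....v.
12) ......
......
...oo.
..ooo.
..o.o.
...<o.
13) ......
......
...oo.
..ooo.
..o^o.
...oo.
14) ......
......
...oo.
..ooo.
..oo>.
...oo.
15) ......
......
...oo.
..oo^.
..oo..
...oo.
16) ......
......
...oo.
..o<..
..oo..
...oo.
17) ......
......
...oo.
..o...
..ov..
...oo.
18) ......
......
...oo.
..o...
..o.>.
...oo.
19) ......
......
...oo.
..o...
..o.o.
...ov.
20) ......
......
...oo.
..o...
..o.o.
...o.>
21) .....v
......
...oo.
..o...
..o.o.
...o.o
22) ....<o
......
...oo.
..o...
..o.o.
...o.o
23) ....oo
......
...oo.
..o...
..o.o.
...o^o
24) ....oo
......
...oo.
..o...
..o.o.
...oo>
25) ....oo
......
...oo.
..o...
..o.o^
...oo.
26) ....oo
......
...oo.
..o...
>.o.oo
...oo.
27) ....oo
......
...oo.
..o...
o.o.oo
v..oo.
28) ....oo
......
...oo.
..o...
o.o.oo
o..oo<
29) ....oo
......
...oo.
..o...
o.o.o^
o..ooo
30) ....oo
......
...oo.
..o...
o.o.<.
o..ooo
31) ....oo
......
...oo.
..o...
o.o...
o..ovo
32) ....oo
......
...oo.
..o...
o.o...
o..o.>
33) ....oo
......
...oo.
..o...
o.o..^
o..o..
34) ....oo
......
...oo.
..o...
>.o..o
o..o..
35) ....oo
......
...oo.
^.o...
..o..o
o..o..
36) ....oo
......
...oo.
o>o...
..o..o
o..o..
37) ....oo
......
...oo.
ooo...
.vo..o
o..o..

south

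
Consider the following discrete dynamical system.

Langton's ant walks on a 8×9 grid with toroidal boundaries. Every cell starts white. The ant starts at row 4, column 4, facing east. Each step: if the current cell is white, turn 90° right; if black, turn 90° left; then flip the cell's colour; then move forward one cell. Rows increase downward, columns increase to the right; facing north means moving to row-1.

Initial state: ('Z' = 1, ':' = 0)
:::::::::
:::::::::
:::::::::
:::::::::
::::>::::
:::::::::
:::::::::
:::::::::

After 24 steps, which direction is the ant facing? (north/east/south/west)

gen 0: :::::::::
:::::::::
:::::::::
:::::::::
::::>::::
:::::::::
:::::::::
:::::::::
gen 1: :::::::::
:::::::::
:::::::::
:::::::::
::::Z::::
::::v::::
:::::::::
:::::::::
gen 2: :::::::::
:::::::::
:::::::::
:::::::::
::::Z::::
:::<Z::::
:::::::::
:::::::::
gen 3: :::::::::
:::::::::
:::::::::
:::::::::
:::^Z::::
:::ZZ::::
:::::::::
:::::::::
gen 4: :::::::::
:::::::::
:::::::::
:::::::::
:::Z>::::
:::ZZ::::
:::::::::
:::::::::
gen 5: :::::::::
:::::::::
:::::::::
::::^::::
:::Z:::::
:::ZZ::::
:::::::::
:::::::::
gen 6: :::::::::
:::::::::
:::::::::
::::Z>:::
:::Z:::::
:::ZZ::::
:::::::::
:::::::::
gen 7: :::::::::
:::::::::
:::::::::
::::ZZ:::
:::Z:v:::
:::ZZ::::
:::::::::
:::::::::
gen 8: :::::::::
:::::::::
:::::::::
::::ZZ:::
:::Z<Z:::
:::ZZ::::
:::::::::
:::::::::
gen 9: :::::::::
:::::::::
:::::::::
::::^Z:::
:::ZZZ:::
:::ZZ::::
:::::::::
:::::::::
gen 10: :::::::::
:::::::::
:::::::::
:::<:Z:::
:::ZZZ:::
:::ZZ::::
:::::::::
:::::::::
gen 11: :::::::::
:::::::::
:::^:::::
:::Z:Z:::
:::ZZZ:::
:::ZZ::::
:::::::::
:::::::::
gen 12: :::::::::
:::::::::
:::Z>::::
:::Z:Z:::
:::ZZZ:::
:::ZZ::::
:::::::::
:::::::::
gen 13: :::::::::
:::::::::
:::ZZ::::
:::ZvZ:::
:::ZZZ:::
:::ZZ::::
:::::::::
:::::::::
gen 14: :::::::::
:::::::::
:::ZZ::::
:::<ZZ:::
:::ZZZ:::
:::ZZ::::
:::::::::
:::::::::
gen 15: :::::::::
:::::::::
:::ZZ::::
::::ZZ:::
:::vZZ:::
:::ZZ::::
:::::::::
:::::::::
gen 16: :::::::::
:::::::::
:::ZZ::::
::::ZZ:::
::::>Z:::
:::ZZ::::
:::::::::
:::::::::
gen 17: :::::::::
:::::::::
:::ZZ::::
::::^Z:::
:::::Z:::
:::ZZ::::
:::::::::
:::::::::
gen 18: :::::::::
:::::::::
:::ZZ::::
:::<:Z:::
:::::Z:::
:::ZZ::::
:::::::::
:::::::::
gen 19: :::::::::
:::::::::
:::^Z::::
:::Z:Z:::
:::::Z:::
:::ZZ::::
:::::::::
:::::::::
gen 20: :::::::::
:::::::::
::<:Z::::
:::Z:Z:::
:::::Z:::
:::ZZ::::
:::::::::
:::::::::
gen 21: :::::::::
::^::::::
::Z:Z::::
:::Z:Z:::
:::::Z:::
:::ZZ::::
:::::::::
:::::::::
gen 22: :::::::::
::Z>:::::
::Z:Z::::
:::Z:Z:::
:::::Z:::
:::ZZ::::
:::::::::
:::::::::
gen 23: :::::::::
::ZZ:::::
::ZvZ::::
:::Z:Z:::
:::::Z:::
:::ZZ::::
:::::::::
:::::::::
gen 24: :::::::::
::ZZ:::::
::<ZZ::::
:::Z:Z:::
:::::Z:::
:::ZZ::::
:::::::::
:::::::::

west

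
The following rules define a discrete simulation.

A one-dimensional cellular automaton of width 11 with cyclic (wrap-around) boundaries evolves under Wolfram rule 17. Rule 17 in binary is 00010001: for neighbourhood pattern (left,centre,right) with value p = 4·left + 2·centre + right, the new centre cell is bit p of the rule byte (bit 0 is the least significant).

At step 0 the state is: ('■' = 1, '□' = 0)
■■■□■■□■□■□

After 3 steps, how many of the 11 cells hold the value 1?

0

gen 0: ■■■□■■□■□■□
gen 1: □□□□□□□□□□□
gen 2: ■■■■■■■■■■■
gen 3: □□□□□□□□□□□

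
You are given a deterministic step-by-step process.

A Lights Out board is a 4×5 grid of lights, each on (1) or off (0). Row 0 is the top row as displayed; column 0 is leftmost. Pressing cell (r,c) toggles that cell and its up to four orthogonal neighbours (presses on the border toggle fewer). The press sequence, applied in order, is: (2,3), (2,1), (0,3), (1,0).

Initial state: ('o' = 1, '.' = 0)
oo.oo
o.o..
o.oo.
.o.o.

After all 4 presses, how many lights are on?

step 0: oo.oo
o.o..
o.oo.
.o.o.
step 1: oo.oo
o.oo.
o...o
.o...
step 2: oo.oo
oooo.
.oo.o
.....
step 3: ooo..
ooo..
.oo.o
.....
step 4: .oo..
..o..
ooo.o
.....

7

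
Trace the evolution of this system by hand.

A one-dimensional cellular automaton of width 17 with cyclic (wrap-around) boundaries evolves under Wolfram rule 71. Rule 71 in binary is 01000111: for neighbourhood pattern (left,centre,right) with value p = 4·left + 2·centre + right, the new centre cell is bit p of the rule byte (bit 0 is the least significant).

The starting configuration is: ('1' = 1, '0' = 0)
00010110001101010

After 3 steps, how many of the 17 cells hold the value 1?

10

step 0: 00010110001101010
step 1: 11110010110101010
step 2: 00010110010101010
step 3: 11110010110101010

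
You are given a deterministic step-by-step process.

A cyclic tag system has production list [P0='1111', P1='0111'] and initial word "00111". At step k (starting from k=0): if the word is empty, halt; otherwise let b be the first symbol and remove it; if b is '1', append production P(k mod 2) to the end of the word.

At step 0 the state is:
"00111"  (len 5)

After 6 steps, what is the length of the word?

15

[0] "00111"  (len 5)
[1] "0111"  (len 4)
[2] "111"  (len 3)
[3] "111111"  (len 6)
[4] "111110111"  (len 9)
[5] "111101111111"  (len 12)
[6] "111011111110111"  (len 15)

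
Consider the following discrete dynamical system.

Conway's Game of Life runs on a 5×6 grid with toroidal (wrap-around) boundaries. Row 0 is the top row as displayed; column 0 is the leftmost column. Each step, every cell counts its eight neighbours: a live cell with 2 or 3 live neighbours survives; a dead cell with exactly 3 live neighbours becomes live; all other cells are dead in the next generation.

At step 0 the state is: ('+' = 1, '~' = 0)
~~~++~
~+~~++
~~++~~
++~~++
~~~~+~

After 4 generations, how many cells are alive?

k=0  ~~~++~
~+~~++
~~++~~
++~~++
~~~~+~
k=1  ~~~+~~
~~~~~+
~~++~~
+++~++
+~~~~~
k=2  ~~~~~~
~~+++~
~~++~~
+~+~++
+~+++~
k=3  ~+~~~+
~~+~+~
~~~~~~
+~~~~~
+~+~+~
k=4  +++~++
~~~~~~
~~~~~~
~+~~~+
+~~~~~

8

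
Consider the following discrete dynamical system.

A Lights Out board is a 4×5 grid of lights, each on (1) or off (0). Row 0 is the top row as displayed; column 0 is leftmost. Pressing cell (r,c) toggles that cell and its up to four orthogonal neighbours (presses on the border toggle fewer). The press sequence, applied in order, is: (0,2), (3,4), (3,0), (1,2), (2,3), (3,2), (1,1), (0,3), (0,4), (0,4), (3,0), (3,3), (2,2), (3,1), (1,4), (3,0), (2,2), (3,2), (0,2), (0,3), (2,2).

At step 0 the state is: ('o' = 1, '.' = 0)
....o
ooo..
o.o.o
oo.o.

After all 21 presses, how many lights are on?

0) ....o
ooo..
o.o.o
oo.o.
1) .oooo
oo...
o.o.o
oo.o.
2) .oooo
oo...
o.o..
oo..o
3) .oooo
oo...
..o..
....o
4) .o.oo
o.oo.
.....
....o
5) .o.oo
o.o..
..ooo
...oo
6) .o.oo
o.o..
...oo
.oo.o
7) ...oo
.o...
.o.oo
.oo.o
8) ..o..
.o.o.
.o.oo
.oo.o
9) ..ooo
.o.oo
.o.oo
.oo.o
10) ..o..
.o.o.
.o.oo
.oo.o
11) ..o..
.o.o.
oo.oo
o.o.o
12) ..o..
.o.o.
oo..o
o..o.
13) ..o..
.ooo.
o.ooo
o.oo.
14) ..o..
.ooo.
ooooo
.o.o.
15) ..o.o
.oo.o
oooo.
.o.o.
16) ..o.o
.oo.o
.ooo.
o..o.
17) ..o.o
.o..o
.....
o.oo.
18) ..o.o
.o..o
..o..
oo...
19) .o.oo
.oo.o
..o..
oo...
20) .oo..
.oooo
..o..
oo...
21) .oo..
.o.oo
.o.o.
ooo..

10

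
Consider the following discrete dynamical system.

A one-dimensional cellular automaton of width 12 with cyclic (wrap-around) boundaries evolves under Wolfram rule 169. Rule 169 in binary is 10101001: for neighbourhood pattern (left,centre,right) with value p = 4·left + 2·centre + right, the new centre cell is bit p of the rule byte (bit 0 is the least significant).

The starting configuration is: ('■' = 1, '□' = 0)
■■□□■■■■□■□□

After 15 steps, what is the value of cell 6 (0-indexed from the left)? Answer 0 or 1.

0

gen 0: ■■□□■■■■□■□□
gen 1: ■□□□■■■□■□□□
gen 2: □□■□■■□■□□■□
gen 3: ■□□■■□■□□□□□
gen 4: □□□■□■□□■■■□
gen 5: ■■□□■□□□■■□□
gen 6: ■□□□□□■□■□□□
gen 7: □□■■■□□■□□■□
gen 8: ■□■■□□□□□□□□
gen 9: □■■□□■■■■■■□
gen 10: □■□□□■■■■■□□
gen 11: □□□■□■■■■□□■
gen 12: □■□□■■■■□□□□
gen 13: □□□□■■■□□■■■
gen 14: □■■□■■□□□■■□
gen 15: □■□■■□□■□■□□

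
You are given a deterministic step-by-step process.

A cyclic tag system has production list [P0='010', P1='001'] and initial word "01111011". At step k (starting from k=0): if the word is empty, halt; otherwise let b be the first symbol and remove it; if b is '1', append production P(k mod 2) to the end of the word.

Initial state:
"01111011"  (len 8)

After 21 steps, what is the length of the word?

17

0) "01111011"  (len 8)
1) "1111011"  (len 7)
2) "111011001"  (len 9)
3) "11011001010"  (len 11)
4) "1011001010001"  (len 13)
5) "011001010001010"  (len 15)
6) "11001010001010"  (len 14)
7) "1001010001010010"  (len 16)
8) "001010001010010001"  (len 18)
9) "01010001010010001"  (len 17)
10) "1010001010010001"  (len 16)
11) "010001010010001010"  (len 18)
12) "10001010010001010"  (len 17)
13) "0001010010001010010"  (len 19)
14) "001010010001010010"  (len 18)
15) "01010010001010010"  (len 17)
16) "1010010001010010"  (len 16)
17) "010010001010010010"  (len 18)
18) "10010001010010010"  (len 17)
19) "0010001010010010010"  (len 19)
20) "010001010010010010"  (len 18)
21) "10001010010010010"  (len 17)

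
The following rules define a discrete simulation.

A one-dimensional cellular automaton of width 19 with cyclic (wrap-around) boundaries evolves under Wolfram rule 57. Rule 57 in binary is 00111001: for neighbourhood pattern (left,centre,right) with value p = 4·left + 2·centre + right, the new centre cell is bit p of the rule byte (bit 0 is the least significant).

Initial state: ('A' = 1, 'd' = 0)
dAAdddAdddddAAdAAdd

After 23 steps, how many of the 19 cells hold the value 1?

11

step 0: dAAdddAdddddAAdAAdd
step 1: dAdAAddAAAAdAdAAdAA
step 2: AdAAdAdAdddAdAAdAAd
step 3: dAAdAdAdAAddAAdAAdA
step 4: AAdAdAdAAdAdAdAAdAd
step 5: AdAdAdAAdAdAdAAdAdA
step 6: dAdAdAAdAdAdAAdAdAA
step 7: AdAdAAdAdAdAAdAdAAd
step 8: dAdAAdAdAdAAdAdAAdA
step 9: AdAAdAdAdAAdAdAAdAd
step 10: dAAdAdAdAAdAdAAdAdA
step 11: AAdAdAdAAdAdAAdAdAd
step 12: AdAdAdAAdAdAAdAdAdA
step 13: dAdAdAAdAdAAdAdAdAA
step 14: AdAdAAdAdAAdAdAdAAd
step 15: dAdAAdAdAAdAdAdAAdA
step 16: AdAAdAdAAdAdAdAAdAd
step 17: dAAdAdAAdAdAdAAdAdA
step 18: AAdAdAAdAdAdAAdAdAd
step 19: AdAdAAdAdAdAAdAdAdA
step 20: dAdAAdAdAdAAdAdAdAA
step 21: AdAAdAdAdAAdAdAdAAd
step 22: dAAdAdAdAAdAdAdAAdA
step 23: AAdAdAdAAdAdAdAAdAd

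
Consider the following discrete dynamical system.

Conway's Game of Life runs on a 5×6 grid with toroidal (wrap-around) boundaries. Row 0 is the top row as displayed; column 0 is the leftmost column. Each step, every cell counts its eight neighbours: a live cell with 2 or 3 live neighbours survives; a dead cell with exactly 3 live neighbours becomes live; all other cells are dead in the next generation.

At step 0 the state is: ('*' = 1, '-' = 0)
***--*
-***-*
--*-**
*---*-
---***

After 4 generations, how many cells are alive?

3

t=0: ***--*
-***-*
--*-**
*---*-
---***
t=1: ------
------
--*---
*-----
--**--
t=2: ------
------
------
-***--
------
t=3: ------
------
--*---
--*---
--*---
t=4: ------
------
------
-***--
------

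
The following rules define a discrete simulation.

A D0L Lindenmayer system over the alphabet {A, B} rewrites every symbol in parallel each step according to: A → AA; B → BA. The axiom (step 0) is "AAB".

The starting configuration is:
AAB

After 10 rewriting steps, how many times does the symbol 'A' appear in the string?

3071

[0] AAB
[1] AAAABA
[2] AAAAAAAABAAA
[3] AAAAAAAAAAAAAAAABAAAAAAA
[4] AAAAAAAAAAAAAAAAAAAAAAAAAAAAAAAABAAAAAAAAAAAAAAA
[5] AAAAAAAAAAAAAAAAAAAAAAAAAAAAAAAAAAAAAAAAAAAAAAAAAAAAAAAAAAAAAAAABAAAAAAAAAAAAAAAAAAAAAAAAAAAAAAA
[6] AAAAAAAAAAAAAAAAAAAAAAAAAAAAAAAAAAAAAAAAAAAAAAAAAAAAAAAAAA…AAAAAAAAAAAAAAAAAAAAAAAAAAAAAAAAAAAAAAAAAAAAAAAAAAAAAAAAAA  (len 192)
[7] AAAAAAAAAAAAAAAAAAAAAAAAAAAAAAAAAAAAAAAAAAAAAAAAAAAAAAAAAA…AAAAAAAAAAAAAAAAAAAAAAAAAAAAAAAAAAAAAAAAAAAAAAAAAAAAAAAAAA  (len 384)
[8] AAAAAAAAAAAAAAAAAAAAAAAAAAAAAAAAAAAAAAAAAAAAAAAAAAAAAAAAAA…AAAAAAAAAAAAAAAAAAAAAAAAAAAAAAAAAAAAAAAAAAAAAAAAAAAAAAAAAA  (len 768)
[9] AAAAAAAAAAAAAAAAAAAAAAAAAAAAAAAAAAAAAAAAAAAAAAAAAAAAAAAAAA…AAAAAAAAAAAAAAAAAAAAAAAAAAAAAAAAAAAAAAAAAAAAAAAAAAAAAAAAAA  (len 1536)
[10] AAAAAAAAAAAAAAAAAAAAAAAAAAAAAAAAAAAAAAAAAAAAAAAAAAAAAAAAAA…AAAAAAAAAAAAAAAAAAAAAAAAAAAAAAAAAAAAAAAAAAAAAAAAAAAAAAAAAA  (len 3072)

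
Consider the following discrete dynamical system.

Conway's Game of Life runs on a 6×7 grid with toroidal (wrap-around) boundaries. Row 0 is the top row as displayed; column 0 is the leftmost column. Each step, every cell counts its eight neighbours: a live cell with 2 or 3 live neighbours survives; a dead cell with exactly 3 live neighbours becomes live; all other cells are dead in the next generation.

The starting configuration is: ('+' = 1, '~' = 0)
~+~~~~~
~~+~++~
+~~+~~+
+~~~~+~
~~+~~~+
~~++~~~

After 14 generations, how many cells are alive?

k=0  ~+~~~~~
~~+~++~
+~~+~~+
+~~~~+~
~~+~~~+
~~++~~~
k=1  ~+~~+~~
+++++++
++~+~~~
++~~~+~
~+++~~+
~+++~~~
k=2  ~~~~~~+
~~~~~++
~~~+~~~
~~~++~~
~~~++~+
~~~~+~~
k=3  ~~~~~~+
~~~~~++
~~~+~+~
~~+~~+~
~~~~~~~
~~~++~~
k=4  ~~~~+~+
~~~~+++
~~~~~+~
~~~~+~~
~~~++~~
~~~~~~~
k=5  ~~~~+~+
~~~~+~+
~~~~~~+
~~~+++~
~~~++~~
~~~+++~
k=6  ~~~~~~+
+~~~~~+
~~~+~~+
~~~+~+~
~~+~~~~
~~~~~~~
k=7  +~~~~~+
+~~~~++
+~~~+++
~~+++~~
~~~~~~~
~~~~~~~
k=8  +~~~~+~
~+~~+~~
++~~~~~
~~~++~+
~~~+~~~
~~~~~~~
k=9  ~~~~~~~
~+~~~~+
++++++~
+~+++~~
~~~++~~
~~~~~~~
k=10  ~~~~~~~
~+~++++
~~~~~+~
+~~~~~+
~~+~+~~
~~~~~~~
k=11  ~~~~++~
~~~~+++
~~~~~~~
~~~~~++
~~~~~~~
~~~~~~~
k=12  ~~~~+~+
~~~~+~+
~~~~+~~
~~~~~~~
~~~~~~~
~~~~~~~
k=13  ~~~~~~~
~~~++~~
~~~~~+~
~~~~~~~
~~~~~~~
~~~~~~~
k=14  ~~~~~~~
~~~~+~~
~~~~+~~
~~~~~~~
~~~~~~~
~~~~~~~

2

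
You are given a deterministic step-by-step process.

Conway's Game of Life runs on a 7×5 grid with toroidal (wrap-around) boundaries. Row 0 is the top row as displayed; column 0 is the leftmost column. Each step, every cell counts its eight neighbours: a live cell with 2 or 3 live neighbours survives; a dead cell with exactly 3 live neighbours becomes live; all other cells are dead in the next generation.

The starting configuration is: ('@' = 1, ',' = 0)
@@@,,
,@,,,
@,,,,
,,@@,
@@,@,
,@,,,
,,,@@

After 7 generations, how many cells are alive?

[0] @@@,,
,@,,,
@,,,,
,,@@,
@@,@,
,@,,,
,,,@@
[1] @@@@@
,,@,,
,@@,,
@,@@,
@@,@@
,@,@,
,,,@@
[2] @@,,,
,,,,@
,,,,,
,,,,,
,,,,,
,@,,,
,,,,,
[3] @,,,,
@,,,,
,,,,,
,,,,,
,,,,,
,,,,,
@@,,,
[4] @,,,@
,,,,,
,,,,,
,,,,,
,,,,,
,,,,,
@@,,,
[5] @@,,@
,,,,,
,,,,,
,,,,,
,,,,,
,,,,,
@@,,@
[6] ,@,,@
@,,,,
,,,,,
,,,,,
,,,,,
@,,,,
,@,,@
[7] ,@,,@
@,,,,
,,,,,
,,,,,
,,,,,
@,,,,
,@,,@

6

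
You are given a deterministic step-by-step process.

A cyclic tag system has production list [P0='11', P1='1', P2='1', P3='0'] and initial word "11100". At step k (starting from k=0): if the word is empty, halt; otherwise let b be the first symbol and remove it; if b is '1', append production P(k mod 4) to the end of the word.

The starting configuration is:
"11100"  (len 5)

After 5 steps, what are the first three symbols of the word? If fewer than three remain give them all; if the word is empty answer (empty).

111

[0] "11100"  (len 5)
[1] "110011"  (len 6)
[2] "100111"  (len 6)
[3] "001111"  (len 6)
[4] "01111"  (len 5)
[5] "1111"  (len 4)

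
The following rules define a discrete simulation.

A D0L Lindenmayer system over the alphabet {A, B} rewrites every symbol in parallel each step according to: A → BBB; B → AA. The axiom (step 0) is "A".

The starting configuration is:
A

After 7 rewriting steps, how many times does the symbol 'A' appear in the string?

0

k=0  A
k=1  BBB
k=2  AAAAAA
k=3  BBBBBBBBBBBBBBBBBB
k=4  AAAAAAAAAAAAAAAAAAAAAAAAAAAAAAAAAAAA
k=5  BBBBBBBBBBBBBBBBBBBBBBBBBBBBBBBBBBBBBBBBBBBBBBBBBBBBBBBBBBBBBBBBBBBBBBBBBBBBBBBBBBBBBBBBBBBBBBBBBBBBBBBBBBBB
k=6  AAAAAAAAAAAAAAAAAAAAAAAAAAAAAAAAAAAAAAAAAAAAAAAAAAAAAAAAAA…AAAAAAAAAAAAAAAAAAAAAAAAAAAAAAAAAAAAAAAAAAAAAAAAAAAAAAAAAA  (len 216)
k=7  BBBBBBBBBBBBBBBBBBBBBBBBBBBBBBBBBBBBBBBBBBBBBBBBBBBBBBBBBB…BBBBBBBBBBBBBBBBBBBBBBBBBBBBBBBBBBBBBBBBBBBBBBBBBBBBBBBBBB  (len 648)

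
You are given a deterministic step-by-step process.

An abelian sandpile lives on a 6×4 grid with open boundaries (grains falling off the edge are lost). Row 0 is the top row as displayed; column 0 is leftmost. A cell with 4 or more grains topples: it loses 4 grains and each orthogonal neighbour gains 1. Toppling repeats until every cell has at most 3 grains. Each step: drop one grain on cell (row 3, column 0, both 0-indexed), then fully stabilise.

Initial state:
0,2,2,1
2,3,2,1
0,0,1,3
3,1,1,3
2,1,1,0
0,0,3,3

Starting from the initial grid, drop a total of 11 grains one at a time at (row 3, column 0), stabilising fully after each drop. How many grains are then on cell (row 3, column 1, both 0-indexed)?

step 0: 0,2,2,1
2,3,2,1
0,0,1,3
3,1,1,3
2,1,1,0
0,0,3,3
step 1: 0,2,2,1
2,3,2,1
1,0,1,3
0,2,1,3
3,1,1,0
0,0,3,3
step 2: 0,2,2,1
2,3,2,1
1,0,1,3
1,2,1,3
3,1,1,0
0,0,3,3
step 3: 0,2,2,1
2,3,2,1
1,0,1,3
2,2,1,3
3,1,1,0
0,0,3,3
step 4: 0,2,2,1
2,3,2,1
1,0,1,3
3,2,1,3
3,1,1,0
0,0,3,3
step 5: 0,2,2,1
2,3,2,1
2,0,1,3
1,3,1,3
0,2,1,0
1,0,3,3
step 6: 0,2,2,1
2,3,2,1
2,0,1,3
2,3,1,3
0,2,1,0
1,0,3,3
step 7: 0,2,2,1
2,3,2,1
2,0,1,3
3,3,1,3
0,2,1,0
1,0,3,3
step 8: 0,2,2,1
2,3,2,1
3,1,1,3
1,0,2,3
1,3,1,0
1,0,3,3
step 9: 0,2,2,1
2,3,2,1
3,1,1,3
2,0,2,3
1,3,1,0
1,0,3,3
step 10: 0,2,2,1
2,3,2,1
3,1,1,3
3,0,2,3
1,3,1,0
1,0,3,3
step 11: 0,2,2,1
3,3,2,1
0,2,1,3
1,1,2,3
2,3,1,0
1,0,3,3

1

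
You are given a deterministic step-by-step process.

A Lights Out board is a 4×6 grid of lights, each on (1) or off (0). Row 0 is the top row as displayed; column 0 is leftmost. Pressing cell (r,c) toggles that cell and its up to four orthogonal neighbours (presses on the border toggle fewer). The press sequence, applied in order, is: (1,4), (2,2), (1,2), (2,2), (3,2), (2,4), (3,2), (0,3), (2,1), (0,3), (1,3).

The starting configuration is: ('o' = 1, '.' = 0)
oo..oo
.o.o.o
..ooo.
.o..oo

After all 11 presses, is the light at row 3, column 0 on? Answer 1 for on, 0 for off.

0

[0] oo..oo
.o.o.o
..ooo.
.o..oo
[1] oo...o
.o..o.
..oo..
.o..oo
[2] oo...o
.oo.o.
.o....
.oo.oo
[3] ooo..o
...oo.
.oo...
.oo.oo
[4] ooo..o
..ooo.
...o..
.o..oo
[5] ooo..o
..ooo.
..oo..
..oooo
[6] ooo..o
..oo..
..o.oo
..oo.o
[7] ooo..o
..oo..
....oo
.o...o
[8] oo.ooo
..o...
....oo
.o...o
[9] oo.ooo
.oo...
ooo.oo
.....o
[10] ooo..o
.ooo..
ooo.oo
.....o
[11] oooo.o
.o..o.
oooooo
.....o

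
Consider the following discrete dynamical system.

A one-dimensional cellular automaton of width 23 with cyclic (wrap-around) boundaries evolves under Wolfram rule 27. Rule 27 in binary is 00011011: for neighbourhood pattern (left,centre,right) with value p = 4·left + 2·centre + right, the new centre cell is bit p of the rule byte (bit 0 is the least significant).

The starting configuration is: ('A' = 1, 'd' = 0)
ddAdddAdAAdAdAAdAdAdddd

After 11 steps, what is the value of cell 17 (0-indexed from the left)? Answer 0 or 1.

step 0: ddAdddAdAAdAdAAdAdAdddd
step 1: AAdAAAddAddddAdddddAAAA
step 2: dddAddAAdAAAAdAAAAAAddd
step 3: AAAdAAAddAddddAdddddAAA
step 4: ddddAddAAdAAAAdAAAAAAdd
step 5: AAAAdAAAddAddddAdddddAA
step 6: dddddAddAAdAAAAdAAAAAAd
step 7: AAAAAdAAAddAddddAdddddA
step 8: ddddddAddAAdAAAAdAAAAAA
step 9: AAAAAAdAAAddAddddAddddd
step 10: AddddddAddAAdAAAAdAAAAA
step 11: dAAAAAAdAAAddAddddAdddd

0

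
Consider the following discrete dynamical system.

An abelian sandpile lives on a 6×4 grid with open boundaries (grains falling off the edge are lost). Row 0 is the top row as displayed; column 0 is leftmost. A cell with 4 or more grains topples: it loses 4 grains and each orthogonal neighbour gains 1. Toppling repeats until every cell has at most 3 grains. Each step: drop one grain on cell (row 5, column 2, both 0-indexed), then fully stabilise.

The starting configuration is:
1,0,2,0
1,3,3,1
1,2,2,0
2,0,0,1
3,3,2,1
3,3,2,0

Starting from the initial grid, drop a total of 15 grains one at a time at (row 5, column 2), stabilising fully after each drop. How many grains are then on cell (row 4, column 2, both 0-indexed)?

[0] 1,0,2,0
1,3,3,1
1,2,2,0
2,0,0,1
3,3,2,1
3,3,2,0
[1] 1,0,2,0
1,3,3,1
1,2,2,0
2,0,0,1
3,3,2,1
3,3,3,0
[2] 1,0,2,0
1,3,3,1
1,2,2,0
3,1,1,1
1,2,0,2
1,2,2,1
[3] 1,0,2,0
1,3,3,1
1,2,2,0
3,1,1,1
1,2,0,2
1,2,3,1
[4] 1,0,2,0
1,3,3,1
1,2,2,0
3,1,1,1
1,2,1,2
1,3,0,2
[5] 1,0,2,0
1,3,3,1
1,2,2,0
3,1,1,1
1,2,1,2
1,3,1,2
[6] 1,0,2,0
1,3,3,1
1,2,2,0
3,1,1,1
1,2,1,2
1,3,2,2
[7] 1,0,2,0
1,3,3,1
1,2,2,0
3,1,1,1
1,2,1,2
1,3,3,2
[8] 1,0,2,0
1,3,3,1
1,2,2,0
3,1,1,1
1,3,2,2
2,0,1,3
[9] 1,0,2,0
1,3,3,1
1,2,2,0
3,1,1,1
1,3,2,2
2,0,2,3
[10] 1,0,2,0
1,3,3,1
1,2,2,0
3,1,1,1
1,3,2,2
2,0,3,3
[11] 1,0,2,0
1,3,3,1
1,2,2,0
3,1,1,1
1,3,3,3
2,1,1,0
[12] 1,0,2,0
1,3,3,1
1,2,2,0
3,1,1,1
1,3,3,3
2,1,2,0
[13] 1,0,2,0
1,3,3,1
1,2,2,0
3,1,1,1
1,3,3,3
2,1,3,0
[14] 1,0,2,0
1,3,3,1
1,2,2,0
3,2,2,2
2,0,2,0
2,3,1,2
[15] 1,0,2,0
1,3,3,1
1,2,2,0
3,2,2,2
2,0,2,0
2,3,2,2

2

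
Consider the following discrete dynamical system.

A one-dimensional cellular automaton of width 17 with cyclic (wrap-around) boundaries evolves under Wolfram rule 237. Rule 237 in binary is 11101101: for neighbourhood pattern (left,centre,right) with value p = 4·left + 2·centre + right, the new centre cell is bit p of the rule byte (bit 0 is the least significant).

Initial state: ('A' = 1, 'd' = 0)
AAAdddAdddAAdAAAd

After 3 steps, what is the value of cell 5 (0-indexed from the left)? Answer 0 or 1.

gen 0: AAAdddAdddAAdAAAd
gen 1: AAAdAdAdAdAAAAAAA
gen 2: AAAAAAAAAAAAAAAAA
gen 3: AAAAAAAAAAAAAAAAA

1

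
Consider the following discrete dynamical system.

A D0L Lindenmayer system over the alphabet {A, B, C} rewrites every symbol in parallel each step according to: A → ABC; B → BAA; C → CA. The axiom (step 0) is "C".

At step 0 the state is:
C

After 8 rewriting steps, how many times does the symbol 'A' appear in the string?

t=0: C
t=1: CA
t=2: CAABC
t=3: CAABCABCBAACA
t=4: CAABCABCBAACAABCBAACABAAABCABCCAABC
t=5: CAABCABCBAACAABCBAACABAAABCABCCAABCABCBAACABAAABCABCCAABCBAAABCABCABCBAACAABCBAACACAABCABCBAACA
t=6: CAABCABCBAACAABCBAACABAAABCABCCAABCABCBAACABAAABCABCCAABCB…CABCBAACABAAABCABCCAABCCAABCABCBAACAABCBAACABAAABCABCCAABC  (len 259)
t=7: CAABCABCBAACAABCBAACABAAABCABCCAABCABCBAACABAAABCABCCAABCB…CBAACABAAABCABCCAABCBAAABCABCABCBAACAABCBAACACAABCABCBAACA  (len 707)
t=8: CAABCABCBAACAABCBAACABAAABCABCCAABCABCBAACABAAABCABCCAABCB…CABCBAACABAAABCABCCAABCCAABCABCBAACAABCBAACABAAABCABCCAABC  (len 1931)

896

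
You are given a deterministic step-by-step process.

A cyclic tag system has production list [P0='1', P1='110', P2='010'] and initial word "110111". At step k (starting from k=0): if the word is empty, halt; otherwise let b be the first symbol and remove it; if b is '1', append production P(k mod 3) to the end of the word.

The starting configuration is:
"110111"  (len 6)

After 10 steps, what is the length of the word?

14

step 0: "110111"  (len 6)
step 1: "101111"  (len 6)
step 2: "01111110"  (len 8)
step 3: "1111110"  (len 7)
step 4: "1111101"  (len 7)
step 5: "111101110"  (len 9)
step 6: "11101110010"  (len 11)
step 7: "11011100101"  (len 11)
step 8: "1011100101110"  (len 13)
step 9: "011100101110010"  (len 15)
step 10: "11100101110010"  (len 14)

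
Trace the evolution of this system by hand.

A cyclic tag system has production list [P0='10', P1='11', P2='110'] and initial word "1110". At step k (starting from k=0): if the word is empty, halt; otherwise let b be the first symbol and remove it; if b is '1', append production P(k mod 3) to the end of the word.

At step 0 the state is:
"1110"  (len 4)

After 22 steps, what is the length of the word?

19

k=0  "1110"  (len 4)
k=1  "11010"  (len 5)
k=2  "101011"  (len 6)
k=3  "01011110"  (len 8)
k=4  "1011110"  (len 7)
k=5  "01111011"  (len 8)
k=6  "1111011"  (len 7)
k=7  "11101110"  (len 8)
k=8  "110111011"  (len 9)
k=9  "10111011110"  (len 11)
k=10  "011101111010"  (len 12)
k=11  "11101111010"  (len 11)
k=12  "1101111010110"  (len 13)
k=13  "10111101011010"  (len 14)
k=14  "011110101101011"  (len 15)
k=15  "11110101101011"  (len 14)
k=16  "111010110101110"  (len 15)
k=17  "1101011010111011"  (len 16)
k=18  "101011010111011110"  (len 18)
k=19  "0101101011101111010"  (len 19)
k=20  "101101011101111010"  (len 18)
k=21  "01101011101111010110"  (len 20)
k=22  "1101011101111010110"  (len 19)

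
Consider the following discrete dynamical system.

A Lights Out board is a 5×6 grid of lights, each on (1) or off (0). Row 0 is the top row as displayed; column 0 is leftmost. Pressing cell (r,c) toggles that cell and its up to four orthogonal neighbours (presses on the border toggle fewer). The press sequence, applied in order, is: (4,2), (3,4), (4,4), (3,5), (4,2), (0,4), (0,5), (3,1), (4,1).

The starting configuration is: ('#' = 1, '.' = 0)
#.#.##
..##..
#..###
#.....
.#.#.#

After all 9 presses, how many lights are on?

19

k=0  #.#.##
..##..
#..###
#.....
.#.#.#
k=1  #.#.##
..##..
#..###
#.#...
..#..#
k=2  #.#.##
..##..
#..#.#
#.####
..#.##
k=3  #.#.##
..##..
#..#.#
#.##.#
..##..
k=4  #.#.##
..##..
#..#..
#.###.
..##.#
k=5  #.#.##
..##..
#..#..
#..##.
.#...#
k=6  #.##..
..###.
#..#..
#..##.
.#...#
k=7  #.####
..####
#..#..
#..##.
.#...#
k=8  #.####
..####
##.#..
.####.
.....#
k=9  #.####
..####
##.#..
..###.
###..#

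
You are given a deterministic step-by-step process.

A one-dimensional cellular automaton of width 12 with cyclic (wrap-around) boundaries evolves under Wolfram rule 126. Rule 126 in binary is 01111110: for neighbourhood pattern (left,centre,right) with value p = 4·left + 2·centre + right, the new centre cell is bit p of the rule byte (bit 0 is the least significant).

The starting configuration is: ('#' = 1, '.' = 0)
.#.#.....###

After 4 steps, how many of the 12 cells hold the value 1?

t=0: .#.#.....###
t=1: #####...##.#
t=2: ....##.#####
t=3: #..#####...#
t=4: ####...##.##

8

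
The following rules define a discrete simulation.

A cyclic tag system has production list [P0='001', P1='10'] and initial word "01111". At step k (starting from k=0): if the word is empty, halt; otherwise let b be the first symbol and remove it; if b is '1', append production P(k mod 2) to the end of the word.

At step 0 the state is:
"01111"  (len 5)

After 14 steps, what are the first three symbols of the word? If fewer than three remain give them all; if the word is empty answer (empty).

110

[0] "01111"  (len 5)
[1] "1111"  (len 4)
[2] "11110"  (len 5)
[3] "1110001"  (len 7)
[4] "11000110"  (len 8)
[5] "1000110001"  (len 10)
[6] "00011000110"  (len 11)
[7] "0011000110"  (len 10)
[8] "011000110"  (len 9)
[9] "11000110"  (len 8)
[10] "100011010"  (len 9)
[11] "00011010001"  (len 11)
[12] "0011010001"  (len 10)
[13] "011010001"  (len 9)
[14] "11010001"  (len 8)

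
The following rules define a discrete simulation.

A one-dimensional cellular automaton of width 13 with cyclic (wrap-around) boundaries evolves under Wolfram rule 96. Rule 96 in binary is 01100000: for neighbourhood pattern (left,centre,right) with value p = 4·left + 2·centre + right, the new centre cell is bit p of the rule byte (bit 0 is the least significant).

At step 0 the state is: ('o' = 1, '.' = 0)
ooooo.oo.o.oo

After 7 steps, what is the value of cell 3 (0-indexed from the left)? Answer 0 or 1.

0

[0] ooooo.oo.o.oo
[1] ....oo.oo.o..
[2] .....oo.oo...
[3] ......oo.o...
[4] .......oo....
[5] ........o....
[6] .............
[7] .............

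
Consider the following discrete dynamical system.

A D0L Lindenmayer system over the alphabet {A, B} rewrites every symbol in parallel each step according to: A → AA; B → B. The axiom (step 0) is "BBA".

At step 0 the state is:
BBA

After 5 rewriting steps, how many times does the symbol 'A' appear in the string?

32

t=0: BBA
t=1: BBAA
t=2: BBAAAA
t=3: BBAAAAAAAA
t=4: BBAAAAAAAAAAAAAAAA
t=5: BBAAAAAAAAAAAAAAAAAAAAAAAAAAAAAAAA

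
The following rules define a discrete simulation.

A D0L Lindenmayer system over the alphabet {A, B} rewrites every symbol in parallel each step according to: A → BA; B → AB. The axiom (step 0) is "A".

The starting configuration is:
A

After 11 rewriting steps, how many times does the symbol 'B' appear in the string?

[0] A
[1] BA
[2] ABBA
[3] BAABABBA
[4] ABBABAABBAABABBA
[5] BAABABBAABBABAABABBABAABBAABABBA
[6] ABBABAABBAABABBABAABABBAABBABAABBAABABBAABBABAABABBABAABBAABABBA
[7] BAABABBAABBABAABABBABAABBAABABBAABBABAABBAABABBABAABABBAAB…ABBAABABBABAABABBAABBABAABBAABABBAABBABAABABBABAABBAABABBA  (len 128)
[8] ABBABAABBAABABBABAABABBAABBABAABBAABABBAABBABAABABBABAABBA…ABBAABABBABAABABBAABBABAABBAABABBAABBABAABABBABAABBAABABBA  (len 256)
[9] BAABABBAABBABAABABBABAABBAABABBAABBABAABBAABABBABAABABBAAB…ABBAABABBABAABABBAABBABAABBAABABBAABBABAABABBABAABBAABABBA  (len 512)
[10] ABBABAABBAABABBABAABABBAABBABAABBAABABBAABBABAABABBABAABBA…ABBAABABBABAABABBAABBABAABBAABABBAABBABAABABBABAABBAABABBA  (len 1024)
[11] BAABABBAABBABAABABBABAABBAABABBAABBABAABBAABABBABAABABBAAB…ABBAABABBABAABABBAABBABAABBAABABBAABBABAABABBABAABBAABABBA  (len 2048)

1024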